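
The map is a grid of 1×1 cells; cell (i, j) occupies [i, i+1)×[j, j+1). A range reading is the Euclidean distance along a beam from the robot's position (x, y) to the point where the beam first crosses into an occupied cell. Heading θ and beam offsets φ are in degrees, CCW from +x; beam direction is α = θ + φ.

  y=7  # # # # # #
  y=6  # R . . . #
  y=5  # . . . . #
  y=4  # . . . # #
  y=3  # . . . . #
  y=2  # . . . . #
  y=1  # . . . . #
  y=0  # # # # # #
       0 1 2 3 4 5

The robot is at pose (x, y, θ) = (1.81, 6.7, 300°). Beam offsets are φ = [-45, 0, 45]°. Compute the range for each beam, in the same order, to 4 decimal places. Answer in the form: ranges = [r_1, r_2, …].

ranges = [3.1296, 6.3800, 3.3025]

beam 1: φ=-45°, α=255°
  direction (-0.2588, -0.9659); cell (1,6); t to first gridline: x 3.1296, y 0.7247 (then +3.8637 / +1.0353)
    (1,5) via y @ 0.7247
    (1,4) via y @ 1.7600
    (1,3) via y @ 2.7952
    (0,3) via x @ 3.1296  # hit
  → r_1 = 3.1296
beam 2: φ=0°, α=300°
  direction (0.5000, -0.8660); cell (1,6); t to first gridline: x 0.3800, y 0.8083 (then +2.0000 / +1.1547)
    (2,6) via x @ 0.3800
    (2,5) via y @ 0.8083
    (2,4) via y @ 1.9630
    (3,4) via x @ 2.3800
    (3,3) via y @ 3.1177
    (3,2) via y @ 4.2724
    (4,2) via x @ 4.3800
    (4,1) via y @ 5.4271
    (5,1) via x @ 6.3800  # hit
  → r_2 = 6.3800
beam 3: φ=45°, α=345°
  direction (0.9659, -0.2588); cell (1,6); t to first gridline: x 0.1967, y 2.7046 (then +1.0353 / +3.8637)
    (2,6) via x @ 0.1967
    (3,6) via x @ 1.2320
    (4,6) via x @ 2.2673
    (4,5) via y @ 2.7046
    (5,5) via x @ 3.3025  # hit
  → r_3 = 3.3025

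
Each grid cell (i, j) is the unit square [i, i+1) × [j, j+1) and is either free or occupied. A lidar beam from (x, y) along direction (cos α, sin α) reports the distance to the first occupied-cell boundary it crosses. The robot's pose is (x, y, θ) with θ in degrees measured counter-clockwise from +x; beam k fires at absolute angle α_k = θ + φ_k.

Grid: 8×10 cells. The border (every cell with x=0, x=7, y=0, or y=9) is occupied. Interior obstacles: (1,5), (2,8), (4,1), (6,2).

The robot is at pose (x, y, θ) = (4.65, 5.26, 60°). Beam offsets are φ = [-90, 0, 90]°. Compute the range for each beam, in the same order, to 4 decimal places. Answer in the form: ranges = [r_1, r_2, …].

ranges = [2.7135, 4.3186, 4.2147]

beam 1: φ=-90°, α=330°
  dir = (cos 330°, sin 330°) = (0.8660, -0.5000); from cell (4,5)
  next x-line at t=0.4041, next y-line at t=0.5200; Δt_x=1.1547, Δt_y=2.0000
    x: enter (5,5) at t=0.4041
    y: enter (5,4) at t=0.5200
    x: enter (6,4) at t=1.5588
    y: enter (6,3) at t=2.5200
    x: enter (7,3) at t=2.7135 ← occupied
  → r_1 = 2.7135
beam 2: φ=0°, α=60°
  dir = (cos 60°, sin 60°) = (0.5000, 0.8660); from cell (4,5)
  next x-line at t=0.7000, next y-line at t=0.8545; Δt_x=2.0000, Δt_y=1.1547
    x: enter (5,5) at t=0.7000
    y: enter (5,6) at t=0.8545
    y: enter (5,7) at t=2.0092
    x: enter (6,7) at t=2.7000
    y: enter (6,8) at t=3.1639
    y: enter (6,9) at t=4.3186 ← occupied
  → r_2 = 4.3186
beam 3: φ=90°, α=150°
  dir = (cos 150°, sin 150°) = (-0.8660, 0.5000); from cell (4,5)
  next x-line at t=0.7506, next y-line at t=1.4800; Δt_x=1.1547, Δt_y=2.0000
    x: enter (3,5) at t=0.7506
    y: enter (3,6) at t=1.4800
    x: enter (2,6) at t=1.9053
    x: enter (1,6) at t=3.0600
    y: enter (1,7) at t=3.4800
    x: enter (0,7) at t=4.2147 ← occupied
  → r_3 = 4.2147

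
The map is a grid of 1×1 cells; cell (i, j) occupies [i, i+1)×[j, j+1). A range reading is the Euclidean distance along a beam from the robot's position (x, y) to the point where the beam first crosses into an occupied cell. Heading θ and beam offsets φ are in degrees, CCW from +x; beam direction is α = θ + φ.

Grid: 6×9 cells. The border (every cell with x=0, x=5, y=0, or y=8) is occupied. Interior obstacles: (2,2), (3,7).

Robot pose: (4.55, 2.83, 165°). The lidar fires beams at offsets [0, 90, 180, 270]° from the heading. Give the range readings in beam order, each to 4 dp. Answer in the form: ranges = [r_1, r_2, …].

ranges = [3.6752, 1.8946, 0.4659, 1.7387]

beam 1: φ=0°, α=165°
  direction (-0.9659, 0.2588); cell (4,2); t to first gridline: x 0.5694, y 0.6568 (then +1.0353 / +3.8637)
    (3,2) via x @ 0.5694
    (3,3) via y @ 0.6568
    (2,3) via x @ 1.6047
    (1,3) via x @ 2.6400
    (0,3) via x @ 3.6752  # hit
  → r_1 = 3.6752
beam 2: φ=90°, α=255°
  direction (-0.2588, -0.9659); cell (4,2); t to first gridline: x 2.1250, y 0.8593 (then +3.8637 / +1.0353)
    (4,1) via y @ 0.8593
    (4,0) via y @ 1.8946  # hit
  → r_2 = 1.8946
beam 3: φ=180°, α=345°
  direction (0.9659, -0.2588); cell (4,2); t to first gridline: x 0.4659, y 3.2069 (then +1.0353 / +3.8637)
    (5,2) via x @ 0.4659  # hit
  → r_3 = 0.4659
beam 4: φ=270°, α=75°
  direction (0.2588, 0.9659); cell (4,2); t to first gridline: x 1.7387, y 0.1760 (then +3.8637 / +1.0353)
    (4,3) via y @ 0.1760
    (4,4) via y @ 1.2113
    (5,4) via x @ 1.7387  # hit
  → r_4 = 1.7387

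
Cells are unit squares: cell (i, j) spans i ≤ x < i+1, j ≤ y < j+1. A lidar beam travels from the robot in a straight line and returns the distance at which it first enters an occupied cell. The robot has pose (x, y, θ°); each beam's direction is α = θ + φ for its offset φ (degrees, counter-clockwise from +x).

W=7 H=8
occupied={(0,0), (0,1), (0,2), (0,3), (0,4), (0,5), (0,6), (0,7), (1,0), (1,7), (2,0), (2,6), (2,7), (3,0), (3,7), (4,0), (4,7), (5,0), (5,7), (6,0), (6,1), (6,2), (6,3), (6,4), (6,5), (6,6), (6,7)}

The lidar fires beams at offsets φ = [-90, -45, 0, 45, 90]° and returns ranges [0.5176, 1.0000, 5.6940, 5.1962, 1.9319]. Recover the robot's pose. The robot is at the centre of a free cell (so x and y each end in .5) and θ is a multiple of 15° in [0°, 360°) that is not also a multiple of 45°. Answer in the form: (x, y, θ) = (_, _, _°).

(x, y, θ) = (5.5, 1.5, 105°)

Enumerate (i+0.5, j+0.5, θ) over the 29 free cells and 16 admissible headings. For each, cast all 5 beams and compare to the given ranges.
  (4.5, 6.5, 165°): beam 2 = 0.5774 ≠ 1.0000 ✗
  (1.5, 3.5, 345°): beam 1 = 1.9319 ≠ 0.5176 ✗
  (3.5, 4.5, 300°): beam 1 = 2.8868 ≠ 0.5176 ✗
  (1.5, 2.5, 105°): beam 1 = 4.6587 ≠ 0.5176 ✗
  …
  (5.5, 1.5, 105°): r_1=0.5176, r_2=1.0000, r_3=5.6940, r_4=5.1962, r_5=1.9319 — all match ✓
Unique over the lattice → pose = (5.5, 1.5, 105°).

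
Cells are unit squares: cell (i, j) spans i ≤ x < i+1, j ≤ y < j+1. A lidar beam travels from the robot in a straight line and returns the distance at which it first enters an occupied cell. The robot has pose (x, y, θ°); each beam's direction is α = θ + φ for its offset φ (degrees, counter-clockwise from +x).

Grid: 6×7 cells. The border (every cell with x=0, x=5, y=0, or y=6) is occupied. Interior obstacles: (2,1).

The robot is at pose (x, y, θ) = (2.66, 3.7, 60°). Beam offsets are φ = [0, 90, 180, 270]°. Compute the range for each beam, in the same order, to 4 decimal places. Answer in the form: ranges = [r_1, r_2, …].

beam 1: φ=0°, α=60°
  dir = (cos 60°, sin 60°) = (0.5000, 0.8660); from cell (2,3)
  next x-line at t=0.6800, next y-line at t=0.3464; Δt_x=2.0000, Δt_y=1.1547
    y: enter (2,4) at t=0.3464
    x: enter (3,4) at t=0.6800
    y: enter (3,5) at t=1.5011
    y: enter (3,6) at t=2.6558 ← occupied
  → r_1 = 2.6558
beam 2: φ=90°, α=150°
  dir = (cos 150°, sin 150°) = (-0.8660, 0.5000); from cell (2,3)
  next x-line at t=0.7621, next y-line at t=0.6000; Δt_x=1.1547, Δt_y=2.0000
    y: enter (2,4) at t=0.6000
    x: enter (1,4) at t=0.7621
    x: enter (0,4) at t=1.9168 ← occupied
  → r_2 = 1.9168
beam 3: φ=180°, α=240°
  dir = (cos 240°, sin 240°) = (-0.5000, -0.8660); from cell (2,3)
  next x-line at t=1.3200, next y-line at t=0.8083; Δt_x=2.0000, Δt_y=1.1547
    y: enter (2,2) at t=0.8083
    x: enter (1,2) at t=1.3200
    y: enter (1,1) at t=1.9630
    y: enter (1,0) at t=3.1177 ← occupied
  → r_3 = 3.1177
beam 4: φ=270°, α=330°
  dir = (cos 330°, sin 330°) = (0.8660, -0.5000); from cell (2,3)
  next x-line at t=0.3926, next y-line at t=1.4000; Δt_x=1.1547, Δt_y=2.0000
    x: enter (3,3) at t=0.3926
    y: enter (3,2) at t=1.4000
    x: enter (4,2) at t=1.5473
    x: enter (5,2) at t=2.7020 ← occupied
  → r_4 = 2.7020

ranges = [2.6558, 1.9168, 3.1177, 2.7020]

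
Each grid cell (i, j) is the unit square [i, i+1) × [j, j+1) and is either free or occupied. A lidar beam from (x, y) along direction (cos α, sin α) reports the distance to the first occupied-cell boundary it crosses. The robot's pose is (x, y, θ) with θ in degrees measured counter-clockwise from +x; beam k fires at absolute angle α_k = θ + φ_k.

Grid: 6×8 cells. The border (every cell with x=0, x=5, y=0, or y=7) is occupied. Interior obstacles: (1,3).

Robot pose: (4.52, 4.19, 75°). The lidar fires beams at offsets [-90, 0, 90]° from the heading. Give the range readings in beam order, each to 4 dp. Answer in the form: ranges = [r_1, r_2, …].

beam 1: φ=-90°, α=345°
  cosα=0.9659 sinα=-0.2588 | (4,4) | tMaxX 0.4969 tMaxY 0.7341 | tΔX 1.0353 tΔY 3.8637
    t=0.4969 [x] (5,4) — stop
  → r_1 = 0.4969
beam 2: φ=0°, α=75°
  cosα=0.2588 sinα=0.9659 | (4,4) | tMaxX 1.8546 tMaxY 0.8386 | tΔX 3.8637 tΔY 1.0353
    t=0.8386 [y] (4,5)
    t=1.8546 [x] (5,5) — stop
  → r_2 = 1.8546
beam 3: φ=90°, α=165°
  cosα=-0.9659 sinα=0.2588 | (4,4) | tMaxX 0.5383 tMaxY 3.1296 | tΔX 1.0353 tΔY 3.8637
    t=0.5383 [x] (3,4)
    t=1.5736 [x] (2,4)
    t=2.6089 [x] (1,4)
    t=3.1296 [y] (1,5)
    t=3.6442 [x] (0,5) — stop
  → r_3 = 3.6442

ranges = [0.4969, 1.8546, 3.6442]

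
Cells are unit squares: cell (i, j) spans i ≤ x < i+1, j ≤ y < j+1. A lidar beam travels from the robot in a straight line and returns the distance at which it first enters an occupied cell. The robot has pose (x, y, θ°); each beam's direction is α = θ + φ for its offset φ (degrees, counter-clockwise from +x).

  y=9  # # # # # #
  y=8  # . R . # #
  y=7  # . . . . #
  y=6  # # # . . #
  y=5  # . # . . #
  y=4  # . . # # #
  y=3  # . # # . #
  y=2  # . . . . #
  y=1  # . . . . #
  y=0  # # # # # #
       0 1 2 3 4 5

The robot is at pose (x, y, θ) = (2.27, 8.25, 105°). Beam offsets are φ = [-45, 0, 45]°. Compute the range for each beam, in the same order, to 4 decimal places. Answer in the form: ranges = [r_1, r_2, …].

ranges = [0.8660, 0.7765, 1.4665]

beam 1: φ=-45°, α=60°
  d=(0.5000,0.8660)  start (2,8)  tX=1.4600 tY=0.8660  stride 1/|dx|=2.0000 1/|dy|=1.1547
    cross y-line → (2,9), t=0.8660 (wall)
  → r_1 = 0.8660
beam 2: φ=0°, α=105°
  d=(-0.2588,0.9659)  start (2,8)  tX=1.0432 tY=0.7765  stride 1/|dx|=3.8637 1/|dy|=1.0353
    cross y-line → (2,9), t=0.7765 (wall)
  → r_2 = 0.7765
beam 3: φ=45°, α=150°
  d=(-0.8660,0.5000)  start (2,8)  tX=0.3118 tY=1.5000  stride 1/|dx|=1.1547 1/|dy|=2.0000
    cross x-line → (1,8), t=0.3118
    cross x-line → (0,8), t=1.4665 (wall)
  → r_3 = 1.4665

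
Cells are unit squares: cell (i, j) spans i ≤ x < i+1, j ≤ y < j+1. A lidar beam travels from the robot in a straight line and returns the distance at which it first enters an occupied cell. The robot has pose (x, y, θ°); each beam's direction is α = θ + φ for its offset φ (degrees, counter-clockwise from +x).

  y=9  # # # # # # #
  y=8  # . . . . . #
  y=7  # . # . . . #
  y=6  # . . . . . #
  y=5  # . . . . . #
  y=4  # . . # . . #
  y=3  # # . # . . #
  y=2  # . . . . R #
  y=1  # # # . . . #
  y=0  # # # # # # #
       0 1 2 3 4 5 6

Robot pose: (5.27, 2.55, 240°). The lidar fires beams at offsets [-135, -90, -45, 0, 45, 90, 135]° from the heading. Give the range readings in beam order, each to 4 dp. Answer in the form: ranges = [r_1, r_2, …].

ranges = [6.6775, 1.4665, 2.3501, 1.7898, 1.6047, 0.8429, 0.7558]

beam 1: φ=-135°, α=105°
  cosα=-0.2588 sinα=0.9659 | (5,2) | tMaxX 1.0432 tMaxY 0.4659 | tΔX 3.8637 tΔY 1.0353
    t=0.4659 [y] (5,3)
    t=1.0432 [x] (4,3)
    t=1.5012 [y] (4,4)
    t=2.5364 [y] (4,5)
    t=3.5717 [y] (4,6)
    t=4.6070 [y] (4,7)
    t=4.9069 [x] (3,7)
    t=5.6423 [y] (3,8)
    t=6.6775 [y] (3,9) — stop
  → r_1 = 6.6775
beam 2: φ=-90°, α=150°
  cosα=-0.8660 sinα=0.5000 | (5,2) | tMaxX 0.3118 tMaxY 0.9000 | tΔX 1.1547 tΔY 2.0000
    t=0.3118 [x] (4,2)
    t=0.9000 [y] (4,3)
    t=1.4665 [x] (3,3) — stop
  → r_2 = 1.4665
beam 3: φ=-45°, α=195°
  cosα=-0.9659 sinα=-0.2588 | (5,2) | tMaxX 0.2795 tMaxY 2.1250 | tΔX 1.0353 tΔY 3.8637
    t=0.2795 [x] (4,2)
    t=1.3148 [x] (3,2)
    t=2.1250 [y] (3,1)
    t=2.3501 [x] (2,1) — stop
  → r_3 = 2.3501
beam 4: φ=0°, α=240°
  cosα=-0.5000 sinα=-0.8660 | (5,2) | tMaxX 0.5400 tMaxY 0.6351 | tΔX 2.0000 tΔY 1.1547
    t=0.5400 [x] (4,2)
    t=0.6351 [y] (4,1)
    t=1.7898 [y] (4,0) — stop
  → r_4 = 1.7898
beam 5: φ=45°, α=285°
  cosα=0.2588 sinα=-0.9659 | (5,2) | tMaxX 2.8205 tMaxY 0.5694 | tΔX 3.8637 tΔY 1.0353
    t=0.5694 [y] (5,1)
    t=1.6047 [y] (5,0) — stop
  → r_5 = 1.6047
beam 6: φ=90°, α=330°
  cosα=0.8660 sinα=-0.5000 | (5,2) | tMaxX 0.8429 tMaxY 1.1000 | tΔX 1.1547 tΔY 2.0000
    t=0.8429 [x] (6,2) — stop
  → r_6 = 0.8429
beam 7: φ=135°, α=15°
  cosα=0.9659 sinα=0.2588 | (5,2) | tMaxX 0.7558 tMaxY 1.7387 | tΔX 1.0353 tΔY 3.8637
    t=0.7558 [x] (6,2) — stop
  → r_7 = 0.7558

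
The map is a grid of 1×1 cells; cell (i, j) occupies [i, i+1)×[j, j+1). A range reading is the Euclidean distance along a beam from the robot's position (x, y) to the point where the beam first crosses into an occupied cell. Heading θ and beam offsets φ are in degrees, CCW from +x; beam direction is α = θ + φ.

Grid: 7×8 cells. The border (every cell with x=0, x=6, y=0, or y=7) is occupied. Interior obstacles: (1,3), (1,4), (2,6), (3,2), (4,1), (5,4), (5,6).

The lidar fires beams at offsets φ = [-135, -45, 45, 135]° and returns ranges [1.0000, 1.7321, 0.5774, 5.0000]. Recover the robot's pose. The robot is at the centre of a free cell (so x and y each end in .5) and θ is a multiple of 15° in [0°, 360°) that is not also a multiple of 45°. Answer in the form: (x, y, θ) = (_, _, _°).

(x, y, θ) = (2.5, 2.5, 285°)

Enumerate (i+0.5, j+0.5, θ) over the 23 free cells and 16 admissible headings. For each, cast all 4 beams and compare to the given ranges.
  (4.5, 5.5, 300°): beam 1 = 1.9319 ≠ 1.0000 ✗
  (1.5, 6.5, 105°): beam 1 = 0.5774 ≠ 1.0000 ✗
  (3.5, 4.5, 300°): beam 1 = 1.5529 ≠ 1.0000 ✗
  …
  (2.5, 2.5, 285°): r_1=1.0000, r_2=1.7321, r_3=0.5774, r_4=5.0000 — all match ✓
Only this pose fits every beam.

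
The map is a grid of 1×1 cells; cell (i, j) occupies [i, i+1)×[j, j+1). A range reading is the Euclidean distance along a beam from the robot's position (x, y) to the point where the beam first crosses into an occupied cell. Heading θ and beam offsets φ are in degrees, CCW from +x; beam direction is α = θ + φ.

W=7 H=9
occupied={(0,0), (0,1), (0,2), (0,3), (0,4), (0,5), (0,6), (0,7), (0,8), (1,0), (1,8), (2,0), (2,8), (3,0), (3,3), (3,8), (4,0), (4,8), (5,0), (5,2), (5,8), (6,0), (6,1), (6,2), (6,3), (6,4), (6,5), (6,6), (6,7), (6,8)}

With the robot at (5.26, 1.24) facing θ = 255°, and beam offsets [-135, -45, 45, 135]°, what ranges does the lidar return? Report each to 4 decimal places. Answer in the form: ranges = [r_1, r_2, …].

ranges = [2.5200, 0.4800, 0.2771, 0.8545]

beam 1: φ=-135°, α=120°
  dir = (cos 120°, sin 120°) = (-0.5000, 0.8660); from cell (5,1)
  next x-line at t=0.5200, next y-line at t=0.8776; Δt_x=2.0000, Δt_y=1.1547
    x: enter (4,1) at t=0.5200
    y: enter (4,2) at t=0.8776
    y: enter (4,3) at t=2.0323
    x: enter (3,3) at t=2.5200 ← occupied
  → r_1 = 2.5200
beam 2: φ=-45°, α=210°
  dir = (cos 210°, sin 210°) = (-0.8660, -0.5000); from cell (5,1)
  next x-line at t=0.3002, next y-line at t=0.4800; Δt_x=1.1547, Δt_y=2.0000
    x: enter (4,1) at t=0.3002
    y: enter (4,0) at t=0.4800 ← occupied
  → r_2 = 0.4800
beam 3: φ=45°, α=300°
  dir = (cos 300°, sin 300°) = (0.5000, -0.8660); from cell (5,1)
  next x-line at t=1.4800, next y-line at t=0.2771; Δt_x=2.0000, Δt_y=1.1547
    y: enter (5,0) at t=0.2771 ← occupied
  → r_3 = 0.2771
beam 4: φ=135°, α=30°
  dir = (cos 30°, sin 30°) = (0.8660, 0.5000); from cell (5,1)
  next x-line at t=0.8545, next y-line at t=1.5200; Δt_x=1.1547, Δt_y=2.0000
    x: enter (6,1) at t=0.8545 ← occupied
  → r_4 = 0.8545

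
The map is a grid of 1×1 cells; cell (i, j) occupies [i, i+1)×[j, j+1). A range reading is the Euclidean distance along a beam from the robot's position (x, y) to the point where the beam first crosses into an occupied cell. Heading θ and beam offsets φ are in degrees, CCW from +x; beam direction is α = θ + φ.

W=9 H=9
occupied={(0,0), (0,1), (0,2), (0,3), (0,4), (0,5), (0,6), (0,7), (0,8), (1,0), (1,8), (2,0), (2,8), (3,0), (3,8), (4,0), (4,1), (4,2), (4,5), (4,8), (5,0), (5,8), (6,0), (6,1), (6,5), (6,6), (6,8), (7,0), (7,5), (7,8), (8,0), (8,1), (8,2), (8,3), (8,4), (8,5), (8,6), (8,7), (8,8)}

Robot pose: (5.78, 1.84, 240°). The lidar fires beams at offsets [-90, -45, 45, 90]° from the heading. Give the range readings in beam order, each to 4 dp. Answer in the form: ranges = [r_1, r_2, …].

ranges = [0.9007, 0.8075, 0.8500, 0.2540]

beam 1: φ=-90°, α=150°
  direction (-0.8660, 0.5000); cell (5,1); t to first gridline: x 0.9007, y 0.3200 (then +1.1547 / +2.0000)
    (5,2) via y @ 0.3200
    (4,2) via x @ 0.9007  # hit
  → r_1 = 0.9007
beam 2: φ=-45°, α=195°
  direction (-0.9659, -0.2588); cell (5,1); t to first gridline: x 0.8075, y 3.2455 (then +1.0353 / +3.8637)
    (4,1) via x @ 0.8075  # hit
  → r_2 = 0.8075
beam 3: φ=45°, α=285°
  direction (0.2588, -0.9659); cell (5,1); t to first gridline: x 0.8500, y 0.8696 (then +3.8637 / +1.0353)
    (6,1) via x @ 0.8500  # hit
  → r_3 = 0.8500
beam 4: φ=90°, α=330°
  direction (0.8660, -0.5000); cell (5,1); t to first gridline: x 0.2540, y 1.6800 (then +1.1547 / +2.0000)
    (6,1) via x @ 0.2540  # hit
  → r_4 = 0.2540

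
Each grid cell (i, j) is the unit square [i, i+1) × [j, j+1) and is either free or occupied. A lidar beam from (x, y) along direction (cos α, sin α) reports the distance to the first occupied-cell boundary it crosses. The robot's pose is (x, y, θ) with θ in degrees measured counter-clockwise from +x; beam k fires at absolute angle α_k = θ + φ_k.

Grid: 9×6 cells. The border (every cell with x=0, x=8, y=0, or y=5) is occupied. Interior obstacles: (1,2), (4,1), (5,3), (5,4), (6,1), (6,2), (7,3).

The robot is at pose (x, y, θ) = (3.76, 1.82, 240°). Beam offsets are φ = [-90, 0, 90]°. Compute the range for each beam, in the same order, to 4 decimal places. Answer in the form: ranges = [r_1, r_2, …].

beam 1: φ=-90°, α=150°
  dir = (cos 150°, sin 150°) = (-0.8660, 0.5000); from cell (3,1)
  next x-line at t=0.8776, next y-line at t=0.3600; Δt_x=1.1547, Δt_y=2.0000
    y: enter (3,2) at t=0.3600
    x: enter (2,2) at t=0.8776
    x: enter (1,2) at t=2.0323 ← occupied
  → r_1 = 2.0323
beam 2: φ=0°, α=240°
  dir = (cos 240°, sin 240°) = (-0.5000, -0.8660); from cell (3,1)
  next x-line at t=1.5200, next y-line at t=0.9469; Δt_x=2.0000, Δt_y=1.1547
    y: enter (3,0) at t=0.9469 ← occupied
  → r_2 = 0.9469
beam 3: φ=90°, α=330°
  dir = (cos 330°, sin 330°) = (0.8660, -0.5000); from cell (3,1)
  next x-line at t=0.2771, next y-line at t=1.6400; Δt_x=1.1547, Δt_y=2.0000
    x: enter (4,1) at t=0.2771 ← occupied
  → r_3 = 0.2771

ranges = [2.0323, 0.9469, 0.2771]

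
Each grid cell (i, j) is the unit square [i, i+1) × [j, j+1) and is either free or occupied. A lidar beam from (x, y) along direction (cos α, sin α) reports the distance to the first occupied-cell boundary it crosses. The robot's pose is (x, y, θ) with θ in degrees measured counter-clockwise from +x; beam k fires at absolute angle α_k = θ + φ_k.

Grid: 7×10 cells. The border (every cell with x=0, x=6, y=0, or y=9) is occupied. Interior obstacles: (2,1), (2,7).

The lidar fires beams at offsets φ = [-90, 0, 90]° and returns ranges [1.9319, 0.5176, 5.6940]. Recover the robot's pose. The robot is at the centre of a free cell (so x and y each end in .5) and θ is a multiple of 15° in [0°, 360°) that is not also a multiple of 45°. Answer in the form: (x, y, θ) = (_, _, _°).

Candidates: 38 free-cell centres × 16 headings = 608 poses. Raycast each; keep the one whose scan matches to 4 dp.
  (5.5, 3.5, 210°): beam 1 = 5.0000 ≠ 1.9319 ✗
  (5.5, 6.5, 285°): beam 1 = 4.6587 ≠ 1.9319 ✗
  (1.5, 8.5, 150°): beam 1 = 0.5774 ≠ 1.9319 ✗
  …
  (5.5, 3.5, 15°): r_1=1.9319, r_2=0.5176, r_3=5.6940 — all match ✓
No second candidate reproduces the full scan.

(x, y, θ) = (5.5, 3.5, 15°)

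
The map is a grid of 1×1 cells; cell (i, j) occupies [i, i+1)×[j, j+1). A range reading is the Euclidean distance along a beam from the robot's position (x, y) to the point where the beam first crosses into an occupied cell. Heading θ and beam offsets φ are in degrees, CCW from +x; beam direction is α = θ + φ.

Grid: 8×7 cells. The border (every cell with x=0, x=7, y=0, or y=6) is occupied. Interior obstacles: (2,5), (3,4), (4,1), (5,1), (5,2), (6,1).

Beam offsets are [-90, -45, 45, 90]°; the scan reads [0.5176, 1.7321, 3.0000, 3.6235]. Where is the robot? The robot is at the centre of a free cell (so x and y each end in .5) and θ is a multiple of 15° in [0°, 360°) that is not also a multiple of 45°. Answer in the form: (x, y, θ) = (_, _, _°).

The pose lattice has 24·16 = 384 candidates. Test each by forward raycasting.
  (6.5, 3.5, 345°): beam 1 = 1.5529 ≠ 0.5176 ✗
  (4.5, 3.5, 240°): beam 1 = 1.0000 ≠ 0.5176 ✗
  (1.5, 2.5, 240°): beam 1 = 0.5774 ≠ 0.5176 ✗
  …
  (2.5, 4.5, 195°): r_1=0.5176, r_2=1.7321, r_3=3.0000, r_4=3.6235 — all match ✓
No second candidate reproduces the full scan.

(x, y, θ) = (2.5, 4.5, 195°)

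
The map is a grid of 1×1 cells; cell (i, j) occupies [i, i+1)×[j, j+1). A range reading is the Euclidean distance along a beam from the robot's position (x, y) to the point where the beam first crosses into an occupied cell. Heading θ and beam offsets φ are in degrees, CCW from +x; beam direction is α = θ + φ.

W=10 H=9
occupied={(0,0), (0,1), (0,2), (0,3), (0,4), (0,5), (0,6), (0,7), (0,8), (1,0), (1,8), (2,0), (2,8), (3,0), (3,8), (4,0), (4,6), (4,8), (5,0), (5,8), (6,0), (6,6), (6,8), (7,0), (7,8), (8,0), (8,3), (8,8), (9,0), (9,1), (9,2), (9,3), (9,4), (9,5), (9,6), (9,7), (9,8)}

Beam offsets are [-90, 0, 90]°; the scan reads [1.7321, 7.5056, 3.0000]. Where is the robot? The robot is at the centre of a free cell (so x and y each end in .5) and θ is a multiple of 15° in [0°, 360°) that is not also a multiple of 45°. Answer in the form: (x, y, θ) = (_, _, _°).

(x, y, θ) = (2.5, 2.5, 30°)

The pose lattice has 53·16 = 848 candidates. Test each by forward raycasting.
  (5.5, 4.5, 210°): beam 2 = 5.1962 ≠ 7.5056 ✗
  (1.5, 4.5, 75°): beam 1 = 7.7646 ≠ 1.7321 ✗
  (5.5, 7.5, 285°): beam 1 = 4.6587 ≠ 1.7321 ✗
  (8.5, 1.5, 30°): beam 1 = 0.5774 ≠ 1.7321 ✗
  …
  (2.5, 2.5, 30°): r_1=1.7321, r_2=7.5056, r_3=3.0000 — all match ✓
No second candidate reproduces the full scan.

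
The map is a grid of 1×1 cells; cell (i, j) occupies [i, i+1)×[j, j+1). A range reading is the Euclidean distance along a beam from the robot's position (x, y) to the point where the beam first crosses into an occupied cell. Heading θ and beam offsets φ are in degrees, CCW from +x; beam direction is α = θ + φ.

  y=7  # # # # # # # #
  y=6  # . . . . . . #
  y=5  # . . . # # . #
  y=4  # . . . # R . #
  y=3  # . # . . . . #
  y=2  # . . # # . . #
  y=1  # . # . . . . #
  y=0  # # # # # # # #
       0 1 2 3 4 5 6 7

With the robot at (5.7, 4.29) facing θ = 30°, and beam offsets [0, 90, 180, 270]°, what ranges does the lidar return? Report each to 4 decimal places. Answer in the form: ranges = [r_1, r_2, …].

beam 1: φ=0°, α=30°
  dir = (cos 30°, sin 30°) = (0.8660, 0.5000); from cell (5,4)
  next x-line at t=0.3464, next y-line at t=1.4200; Δt_x=1.1547, Δt_y=2.0000
    x: enter (6,4) at t=0.3464
    y: enter (6,5) at t=1.4200
    x: enter (7,5) at t=1.5011 ← occupied
  → r_1 = 1.5011
beam 2: φ=90°, α=120°
  dir = (cos 120°, sin 120°) = (-0.5000, 0.8660); from cell (5,4)
  next x-line at t=1.4000, next y-line at t=0.8198; Δt_x=2.0000, Δt_y=1.1547
    y: enter (5,5) at t=0.8198 ← occupied
  → r_2 = 0.8198
beam 3: φ=180°, α=210°
  dir = (cos 210°, sin 210°) = (-0.8660, -0.5000); from cell (5,4)
  next x-line at t=0.8083, next y-line at t=0.5800; Δt_x=1.1547, Δt_y=2.0000
    y: enter (5,3) at t=0.5800
    x: enter (4,3) at t=0.8083
    x: enter (3,3) at t=1.9630
    y: enter (3,2) at t=2.5800 ← occupied
  → r_3 = 2.5800
beam 4: φ=270°, α=300°
  dir = (cos 300°, sin 300°) = (0.5000, -0.8660); from cell (5,4)
  next x-line at t=0.6000, next y-line at t=0.3349; Δt_x=2.0000, Δt_y=1.1547
    y: enter (5,3) at t=0.3349
    x: enter (6,3) at t=0.6000
    y: enter (6,2) at t=1.4896
    x: enter (7,2) at t=2.6000 ← occupied
  → r_4 = 2.6000

ranges = [1.5011, 0.8198, 2.5800, 2.6000]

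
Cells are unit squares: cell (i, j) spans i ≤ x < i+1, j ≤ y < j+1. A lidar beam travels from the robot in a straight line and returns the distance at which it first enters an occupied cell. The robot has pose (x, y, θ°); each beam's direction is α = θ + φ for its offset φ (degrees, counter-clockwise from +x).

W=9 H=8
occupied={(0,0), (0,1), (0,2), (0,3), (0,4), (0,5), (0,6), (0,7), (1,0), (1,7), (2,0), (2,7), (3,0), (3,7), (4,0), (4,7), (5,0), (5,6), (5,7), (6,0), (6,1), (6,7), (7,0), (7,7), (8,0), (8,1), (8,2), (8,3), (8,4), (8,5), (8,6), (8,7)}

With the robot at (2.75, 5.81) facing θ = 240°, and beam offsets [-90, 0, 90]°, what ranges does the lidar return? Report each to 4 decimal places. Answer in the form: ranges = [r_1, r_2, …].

beam 1: φ=-90°, α=150°
  cosα=-0.8660 sinα=0.5000 | (2,5) | tMaxX 0.8660 tMaxY 0.3800 | tΔX 1.1547 tΔY 2.0000
    t=0.3800 [y] (2,6)
    t=0.8660 [x] (1,6)
    t=2.0207 [x] (0,6) — stop
  → r_1 = 2.0207
beam 2: φ=0°, α=240°
  cosα=-0.5000 sinα=-0.8660 | (2,5) | tMaxX 1.5000 tMaxY 0.9353 | tΔX 2.0000 tΔY 1.1547
    t=0.9353 [y] (2,4)
    t=1.5000 [x] (1,4)
    t=2.0900 [y] (1,3)
    t=3.2447 [y] (1,2)
    t=3.5000 [x] (0,2) — stop
  → r_2 = 3.5000
beam 3: φ=90°, α=330°
  cosα=0.8660 sinα=-0.5000 | (2,5) | tMaxX 0.2887 tMaxY 1.6200 | tΔX 1.1547 tΔY 2.0000
    t=0.2887 [x] (3,5)
    t=1.4434 [x] (4,5)
    t=1.6200 [y] (4,4)
    t=2.5981 [x] (5,4)
    t=3.6200 [y] (5,3)
    t=3.7528 [x] (6,3)
    t=4.9075 [x] (7,3)
    t=5.6200 [y] (7,2)
    t=6.0622 [x] (8,2) — stop
  → r_3 = 6.0622

ranges = [2.0207, 3.5000, 6.0622]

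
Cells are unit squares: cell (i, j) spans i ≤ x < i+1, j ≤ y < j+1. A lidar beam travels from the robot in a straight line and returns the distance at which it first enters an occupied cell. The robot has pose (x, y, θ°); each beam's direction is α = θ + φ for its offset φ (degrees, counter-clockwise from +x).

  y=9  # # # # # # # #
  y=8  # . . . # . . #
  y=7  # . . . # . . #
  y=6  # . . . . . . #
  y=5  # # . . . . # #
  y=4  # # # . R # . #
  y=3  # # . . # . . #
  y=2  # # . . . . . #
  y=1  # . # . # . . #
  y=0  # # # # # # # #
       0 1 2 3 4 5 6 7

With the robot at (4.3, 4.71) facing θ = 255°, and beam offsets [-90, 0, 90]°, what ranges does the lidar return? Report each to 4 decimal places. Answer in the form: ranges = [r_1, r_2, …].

beam 1: φ=-90°, α=165°
  d=(-0.9659,0.2588)  start (4,4)  tX=0.3106 tY=1.1205  stride 1/|dx|=1.0353 1/|dy|=3.8637
    cross x-line → (3,4), t=0.3106
    cross y-line → (3,5), t=1.1205
    cross x-line → (2,5), t=1.3459
    cross x-line → (1,5), t=2.3811 (wall)
  → r_1 = 2.3811
beam 2: φ=0°, α=255°
  d=(-0.2588,-0.9659)  start (4,4)  tX=1.1591 tY=0.7350  stride 1/|dx|=3.8637 1/|dy|=1.0353
    cross y-line → (4,3), t=0.7350 (wall)
  → r_2 = 0.7350
beam 3: φ=90°, α=345°
  d=(0.9659,-0.2588)  start (4,4)  tX=0.7247 tY=2.7432  stride 1/|dx|=1.0353 1/|dy|=3.8637
    cross x-line → (5,4), t=0.7247 (wall)
  → r_3 = 0.7247

ranges = [2.3811, 0.7350, 0.7247]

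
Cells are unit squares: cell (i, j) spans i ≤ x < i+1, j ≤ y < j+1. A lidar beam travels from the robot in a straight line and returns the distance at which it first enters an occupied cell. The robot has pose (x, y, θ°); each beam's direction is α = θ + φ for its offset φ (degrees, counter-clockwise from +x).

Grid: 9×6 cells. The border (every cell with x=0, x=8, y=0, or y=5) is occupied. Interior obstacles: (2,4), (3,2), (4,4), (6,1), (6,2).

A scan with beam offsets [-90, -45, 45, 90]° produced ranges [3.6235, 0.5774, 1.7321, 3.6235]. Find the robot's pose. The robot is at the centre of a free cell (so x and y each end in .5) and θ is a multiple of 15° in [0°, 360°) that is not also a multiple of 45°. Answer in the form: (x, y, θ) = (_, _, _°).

(x, y, θ) = (4.5, 3.5, 105°)

The pose lattice has 23·16 = 368 candidates. Test each by forward raycasting.
  (5.5, 1.5, 255°): beam 1 = 1.9319 ≠ 3.6235 ✗
  (7.5, 2.5, 285°): beam 1 = 0.5176 ≠ 3.6235 ✗
  (3.5, 3.5, 345°): beam 1 = 0.5176 ≠ 3.6235 ✗
  (2.5, 1.5, 105°): beam 2 = 1.0000 ≠ 0.5774 ✗
  (6.5, 4.5, 300°): beam 1 = 3.0000 ≠ 3.6235 ✗
  …
  (4.5, 3.5, 105°): r_1=3.6235, r_2=0.5774, r_3=1.7321, r_4=3.6235 — all match ✓
Unique over the lattice → pose = (4.5, 3.5, 105°).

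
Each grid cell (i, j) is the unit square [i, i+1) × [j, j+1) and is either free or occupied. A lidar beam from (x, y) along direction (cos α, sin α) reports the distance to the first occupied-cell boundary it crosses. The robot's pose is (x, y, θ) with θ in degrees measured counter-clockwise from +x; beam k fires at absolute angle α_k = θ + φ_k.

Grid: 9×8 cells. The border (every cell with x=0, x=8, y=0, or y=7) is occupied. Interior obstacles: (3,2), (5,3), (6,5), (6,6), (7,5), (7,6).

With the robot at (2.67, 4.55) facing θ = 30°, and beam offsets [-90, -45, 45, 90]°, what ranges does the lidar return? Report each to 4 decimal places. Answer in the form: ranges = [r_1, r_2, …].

ranges = [1.7898, 2.4122, 2.5364, 2.8290]

beam 1: φ=-90°, α=300°
  cosα=0.5000 sinα=-0.8660 | (2,4) | tMaxX 0.6600 tMaxY 0.6351 | tΔX 2.0000 tΔY 1.1547
    t=0.6351 [y] (2,3)
    t=0.6600 [x] (3,3)
    t=1.7898 [y] (3,2) — stop
  → r_1 = 1.7898
beam 2: φ=-45°, α=345°
  cosα=0.9659 sinα=-0.2588 | (2,4) | tMaxX 0.3416 tMaxY 2.1250 | tΔX 1.0353 tΔY 3.8637
    t=0.3416 [x] (3,4)
    t=1.3769 [x] (4,4)
    t=2.1250 [y] (4,3)
    t=2.4122 [x] (5,3) — stop
  → r_2 = 2.4122
beam 3: φ=45°, α=75°
  cosα=0.2588 sinα=0.9659 | (2,4) | tMaxX 1.2750 tMaxY 0.4659 | tΔX 3.8637 tΔY 1.0353
    t=0.4659 [y] (2,5)
    t=1.2750 [x] (3,5)
    t=1.5012 [y] (3,6)
    t=2.5364 [y] (3,7) — stop
  → r_3 = 2.5364
beam 4: φ=90°, α=120°
  cosα=-0.5000 sinα=0.8660 | (2,4) | tMaxX 1.3400 tMaxY 0.5196 | tΔX 2.0000 tΔY 1.1547
    t=0.5196 [y] (2,5)
    t=1.3400 [x] (1,5)
    t=1.6743 [y] (1,6)
    t=2.8290 [y] (1,7) — stop
  → r_4 = 2.8290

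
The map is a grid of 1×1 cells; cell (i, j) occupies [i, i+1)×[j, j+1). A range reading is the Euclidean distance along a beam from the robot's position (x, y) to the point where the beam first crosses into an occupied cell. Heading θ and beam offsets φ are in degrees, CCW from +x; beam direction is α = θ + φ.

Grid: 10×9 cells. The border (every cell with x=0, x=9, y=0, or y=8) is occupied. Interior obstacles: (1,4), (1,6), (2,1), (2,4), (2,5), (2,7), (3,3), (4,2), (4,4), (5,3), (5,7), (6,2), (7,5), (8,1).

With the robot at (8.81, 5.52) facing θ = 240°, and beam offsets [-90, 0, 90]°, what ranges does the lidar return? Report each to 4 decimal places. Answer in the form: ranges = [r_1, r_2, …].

beam 1: φ=-90°, α=150°
  dir = (cos 150°, sin 150°) = (-0.8660, 0.5000); from cell (8,5)
  next x-line at t=0.9353, next y-line at t=0.9600; Δt_x=1.1547, Δt_y=2.0000
    x: enter (7,5) at t=0.9353 ← occupied
  → r_1 = 0.9353
beam 2: φ=0°, α=240°
  dir = (cos 240°, sin 240°) = (-0.5000, -0.8660); from cell (8,5)
  next x-line at t=1.6200, next y-line at t=0.6004; Δt_x=2.0000, Δt_y=1.1547
    y: enter (8,4) at t=0.6004
    x: enter (7,4) at t=1.6200
    y: enter (7,3) at t=1.7551
    y: enter (7,2) at t=2.9098
    x: enter (6,2) at t=3.6200 ← occupied
  → r_2 = 3.6200
beam 3: φ=90°, α=330°
  dir = (cos 330°, sin 330°) = (0.8660, -0.5000); from cell (8,5)
  next x-line at t=0.2194, next y-line at t=1.0400; Δt_x=1.1547, Δt_y=2.0000
    x: enter (9,5) at t=0.2194 ← occupied
  → r_3 = 0.2194

ranges = [0.9353, 3.6200, 0.2194]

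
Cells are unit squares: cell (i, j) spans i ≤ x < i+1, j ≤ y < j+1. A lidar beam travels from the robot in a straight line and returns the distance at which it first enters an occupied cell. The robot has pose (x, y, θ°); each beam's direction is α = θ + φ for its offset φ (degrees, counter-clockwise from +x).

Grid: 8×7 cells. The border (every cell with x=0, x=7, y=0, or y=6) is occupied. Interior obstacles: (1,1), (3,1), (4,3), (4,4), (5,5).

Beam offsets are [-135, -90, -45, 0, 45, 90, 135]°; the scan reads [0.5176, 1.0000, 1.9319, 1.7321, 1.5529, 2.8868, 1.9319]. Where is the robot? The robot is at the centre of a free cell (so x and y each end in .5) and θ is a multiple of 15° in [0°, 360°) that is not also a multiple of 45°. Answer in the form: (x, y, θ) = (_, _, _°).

Enumerate (i+0.5, j+0.5, θ) over the 25 free cells and 16 admissible headings. For each, cast all 7 beams and compare to the given ranges.
  (2.5, 5.5, 15°): beam 1 = 3.0000 ≠ 0.5176 ✗
  (4.5, 5.5, 210°): beam 2 = 0.5774 ≠ 1.0000 ✗
  (2.5, 4.5, 30°): beam 1 = 2.5882 ≠ 0.5176 ✗
  (5.5, 3.5, 195°): beam 1 = 2.8868 ≠ 0.5176 ✗
  (2.5, 2.5, 15°): beam 1 = 1.0000 ≠ 0.5176 ✗
  …
  (6.5, 3.5, 150°): r_1=0.5176, r_2=1.0000, r_3=1.9319, r_4=1.7321, r_5=1.5529, r_6=2.8868, r_7=1.9319 — all match ✓
Only this pose fits every beam.

(x, y, θ) = (6.5, 3.5, 150°)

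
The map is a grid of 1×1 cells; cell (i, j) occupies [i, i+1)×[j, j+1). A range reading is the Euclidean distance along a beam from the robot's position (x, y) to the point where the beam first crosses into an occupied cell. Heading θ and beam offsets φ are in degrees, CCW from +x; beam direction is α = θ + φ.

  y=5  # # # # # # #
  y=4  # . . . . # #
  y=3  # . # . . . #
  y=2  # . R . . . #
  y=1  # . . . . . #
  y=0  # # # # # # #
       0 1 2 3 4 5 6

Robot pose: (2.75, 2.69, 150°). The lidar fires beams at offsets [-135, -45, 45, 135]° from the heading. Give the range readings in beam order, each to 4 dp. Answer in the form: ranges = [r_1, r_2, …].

ranges = [3.3646, 0.3209, 1.8117, 1.7496]

beam 1: φ=-135°, α=15°
  cosα=0.9659 sinα=0.2588 | (2,2) | tMaxX 0.2588 tMaxY 1.1977 | tΔX 1.0353 tΔY 3.8637
    t=0.2588 [x] (3,2)
    t=1.1977 [y] (3,3)
    t=1.2941 [x] (4,3)
    t=2.3294 [x] (5,3)
    t=3.3646 [x] (6,3) — stop
  → r_1 = 3.3646
beam 2: φ=-45°, α=105°
  cosα=-0.2588 sinα=0.9659 | (2,2) | tMaxX 2.8978 tMaxY 0.3209 | tΔX 3.8637 tΔY 1.0353
    t=0.3209 [y] (2,3) — stop
  → r_2 = 0.3209
beam 3: φ=45°, α=195°
  cosα=-0.9659 sinα=-0.2588 | (2,2) | tMaxX 0.7765 tMaxY 2.6660 | tΔX 1.0353 tΔY 3.8637
    t=0.7765 [x] (1,2)
    t=1.8117 [x] (0,2) — stop
  → r_3 = 1.8117
beam 4: φ=135°, α=285°
  cosα=0.2588 sinα=-0.9659 | (2,2) | tMaxX 0.9659 tMaxY 0.7143 | tΔX 3.8637 tΔY 1.0353
    t=0.7143 [y] (2,1)
    t=0.9659 [x] (3,1)
    t=1.7496 [y] (3,0) — stop
  → r_4 = 1.7496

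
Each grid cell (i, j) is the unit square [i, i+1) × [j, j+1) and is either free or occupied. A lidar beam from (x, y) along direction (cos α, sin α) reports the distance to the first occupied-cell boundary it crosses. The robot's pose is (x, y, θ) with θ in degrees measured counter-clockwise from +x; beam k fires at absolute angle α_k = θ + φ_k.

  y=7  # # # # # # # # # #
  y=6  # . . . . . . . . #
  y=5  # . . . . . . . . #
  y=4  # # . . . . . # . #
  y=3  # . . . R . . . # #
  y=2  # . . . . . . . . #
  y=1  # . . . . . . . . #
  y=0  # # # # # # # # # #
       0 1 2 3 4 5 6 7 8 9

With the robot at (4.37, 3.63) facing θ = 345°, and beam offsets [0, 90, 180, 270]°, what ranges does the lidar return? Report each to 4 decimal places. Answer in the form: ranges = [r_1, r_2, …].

ranges = [4.7933, 3.4889, 2.4536, 2.7228]

beam 1: φ=0°, α=345°
  d=(0.9659,-0.2588)  start (4,3)  tX=0.6522 tY=2.4341  stride 1/|dx|=1.0353 1/|dy|=3.8637
    cross x-line → (5,3), t=0.6522
    cross x-line → (6,3), t=1.6875
    cross y-line → (6,2), t=2.4341
    cross x-line → (7,2), t=2.7228
    cross x-line → (8,2), t=3.7581
    cross x-line → (9,2), t=4.7933 (wall)
  → r_1 = 4.7933
beam 2: φ=90°, α=75°
  d=(0.2588,0.9659)  start (4,3)  tX=2.4341 tY=0.3831  stride 1/|dx|=3.8637 1/|dy|=1.0353
    cross y-line → (4,4), t=0.3831
    cross y-line → (4,5), t=1.4183
    cross x-line → (5,5), t=2.4341
    cross y-line → (5,6), t=2.4536
    cross y-line → (5,7), t=3.4889 (wall)
  → r_2 = 3.4889
beam 3: φ=180°, α=165°
  d=(-0.9659,0.2588)  start (4,3)  tX=0.3831 tY=1.4296  stride 1/|dx|=1.0353 1/|dy|=3.8637
    cross x-line → (3,3), t=0.3831
    cross x-line → (2,3), t=1.4183
    cross y-line → (2,4), t=1.4296
    cross x-line → (1,4), t=2.4536 (wall)
  → r_3 = 2.4536
beam 4: φ=270°, α=255°
  d=(-0.2588,-0.9659)  start (4,3)  tX=1.4296 tY=0.6522  stride 1/|dx|=3.8637 1/|dy|=1.0353
    cross y-line → (4,2), t=0.6522
    cross x-line → (3,2), t=1.4296
    cross y-line → (3,1), t=1.6875
    cross y-line → (3,0), t=2.7228 (wall)
  → r_4 = 2.7228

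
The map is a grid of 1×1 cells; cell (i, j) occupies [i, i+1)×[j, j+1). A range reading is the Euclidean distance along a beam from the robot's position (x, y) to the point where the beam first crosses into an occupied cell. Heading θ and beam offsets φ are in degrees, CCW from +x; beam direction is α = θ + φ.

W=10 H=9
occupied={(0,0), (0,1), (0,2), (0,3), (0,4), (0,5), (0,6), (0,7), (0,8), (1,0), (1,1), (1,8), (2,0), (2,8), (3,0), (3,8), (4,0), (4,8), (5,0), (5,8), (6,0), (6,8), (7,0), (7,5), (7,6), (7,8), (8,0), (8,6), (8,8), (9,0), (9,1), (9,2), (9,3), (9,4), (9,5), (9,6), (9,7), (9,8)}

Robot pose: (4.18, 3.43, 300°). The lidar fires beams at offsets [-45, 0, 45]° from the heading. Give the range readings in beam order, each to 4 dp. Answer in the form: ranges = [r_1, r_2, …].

ranges = [2.5157, 2.8059, 4.9900]

beam 1: φ=-45°, α=255°
  direction (-0.2588, -0.9659); cell (4,3); t to first gridline: x 0.6955, y 0.4452 (then +3.8637 / +1.0353)
    (4,2) via y @ 0.4452
    (3,2) via x @ 0.6955
    (3,1) via y @ 1.4804
    (3,0) via y @ 2.5157  # hit
  → r_1 = 2.5157
beam 2: φ=0°, α=300°
  direction (0.5000, -0.8660); cell (4,3); t to first gridline: x 1.6400, y 0.4965 (then +2.0000 / +1.1547)
    (4,2) via y @ 0.4965
    (5,2) via x @ 1.6400
    (5,1) via y @ 1.6512
    (5,0) via y @ 2.8059  # hit
  → r_2 = 2.8059
beam 3: φ=45°, α=345°
  direction (0.9659, -0.2588); cell (4,3); t to first gridline: x 0.8489, y 1.6614 (then +1.0353 / +3.8637)
    (5,3) via x @ 0.8489
    (5,2) via y @ 1.6614
    (6,2) via x @ 1.8842
    (7,2) via x @ 2.9195
    (8,2) via x @ 3.9548
    (9,2) via x @ 4.9900  # hit
  → r_3 = 4.9900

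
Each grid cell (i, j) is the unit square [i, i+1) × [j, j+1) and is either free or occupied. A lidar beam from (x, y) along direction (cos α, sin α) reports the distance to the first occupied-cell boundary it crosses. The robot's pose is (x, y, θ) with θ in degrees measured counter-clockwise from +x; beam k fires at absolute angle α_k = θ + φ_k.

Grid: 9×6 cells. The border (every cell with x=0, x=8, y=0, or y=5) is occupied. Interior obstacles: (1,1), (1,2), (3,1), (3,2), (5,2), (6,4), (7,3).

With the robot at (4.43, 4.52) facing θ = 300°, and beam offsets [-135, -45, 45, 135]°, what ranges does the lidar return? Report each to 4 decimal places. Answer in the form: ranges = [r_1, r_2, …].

beam 1: φ=-135°, α=165°
  d=(-0.9659,0.2588)  start (4,4)  tX=0.4452 tY=1.8546  stride 1/|dx|=1.0353 1/|dy|=3.8637
    cross x-line → (3,4), t=0.4452
    cross x-line → (2,4), t=1.4804
    cross y-line → (2,5), t=1.8546 (wall)
  → r_1 = 1.8546
beam 2: φ=-45°, α=255°
  d=(-0.2588,-0.9659)  start (4,4)  tX=1.6614 tY=0.5383  stride 1/|dx|=3.8637 1/|dy|=1.0353
    cross y-line → (4,3), t=0.5383
    cross y-line → (4,2), t=1.5736
    cross x-line → (3,2), t=1.6614 (wall)
  → r_2 = 1.6614
beam 3: φ=45°, α=345°
  d=(0.9659,-0.2588)  start (4,4)  tX=0.5901 tY=2.0091  stride 1/|dx|=1.0353 1/|dy|=3.8637
    cross x-line → (5,4), t=0.5901
    cross x-line → (6,4), t=1.6254 (wall)
  → r_3 = 1.6254
beam 4: φ=135°, α=75°
  d=(0.2588,0.9659)  start (4,4)  tX=2.2023 tY=0.4969  stride 1/|dx|=3.8637 1/|dy|=1.0353
    cross y-line → (4,5), t=0.4969 (wall)
  → r_4 = 0.4969

ranges = [1.8546, 1.6614, 1.6254, 0.4969]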